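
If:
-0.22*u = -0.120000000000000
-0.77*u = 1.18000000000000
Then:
No Solution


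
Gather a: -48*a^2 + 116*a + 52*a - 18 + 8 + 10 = -48*a^2 + 168*a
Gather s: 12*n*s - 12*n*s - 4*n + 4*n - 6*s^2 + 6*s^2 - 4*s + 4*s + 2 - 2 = 0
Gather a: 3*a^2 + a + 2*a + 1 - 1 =3*a^2 + 3*a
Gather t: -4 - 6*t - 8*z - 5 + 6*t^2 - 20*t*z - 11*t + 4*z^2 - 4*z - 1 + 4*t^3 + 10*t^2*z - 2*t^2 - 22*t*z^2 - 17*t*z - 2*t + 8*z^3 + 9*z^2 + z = 4*t^3 + t^2*(10*z + 4) + t*(-22*z^2 - 37*z - 19) + 8*z^3 + 13*z^2 - 11*z - 10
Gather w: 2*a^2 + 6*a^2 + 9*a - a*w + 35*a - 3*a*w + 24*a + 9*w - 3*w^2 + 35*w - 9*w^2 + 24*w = 8*a^2 + 68*a - 12*w^2 + w*(68 - 4*a)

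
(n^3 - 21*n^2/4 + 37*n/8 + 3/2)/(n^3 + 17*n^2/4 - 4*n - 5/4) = (n^2 - 11*n/2 + 6)/(n^2 + 4*n - 5)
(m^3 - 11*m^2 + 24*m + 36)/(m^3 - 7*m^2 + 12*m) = (m^3 - 11*m^2 + 24*m + 36)/(m*(m^2 - 7*m + 12))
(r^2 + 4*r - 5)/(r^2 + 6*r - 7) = (r + 5)/(r + 7)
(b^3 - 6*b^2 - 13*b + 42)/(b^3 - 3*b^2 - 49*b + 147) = (b^2 + b - 6)/(b^2 + 4*b - 21)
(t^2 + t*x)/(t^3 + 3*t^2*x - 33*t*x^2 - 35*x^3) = t/(t^2 + 2*t*x - 35*x^2)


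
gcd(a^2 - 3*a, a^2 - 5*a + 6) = a - 3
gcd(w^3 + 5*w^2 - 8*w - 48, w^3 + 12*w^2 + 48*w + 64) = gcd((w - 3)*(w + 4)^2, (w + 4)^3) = w^2 + 8*w + 16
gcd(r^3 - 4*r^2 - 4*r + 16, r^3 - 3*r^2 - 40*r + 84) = r - 2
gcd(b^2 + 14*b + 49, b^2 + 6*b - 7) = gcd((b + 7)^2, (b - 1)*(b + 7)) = b + 7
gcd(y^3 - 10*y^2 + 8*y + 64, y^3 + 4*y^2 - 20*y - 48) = y^2 - 2*y - 8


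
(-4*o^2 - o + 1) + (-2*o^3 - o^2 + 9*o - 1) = -2*o^3 - 5*o^2 + 8*o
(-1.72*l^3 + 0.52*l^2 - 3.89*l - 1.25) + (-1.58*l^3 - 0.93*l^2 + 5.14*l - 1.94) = -3.3*l^3 - 0.41*l^2 + 1.25*l - 3.19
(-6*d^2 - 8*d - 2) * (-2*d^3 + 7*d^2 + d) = 12*d^5 - 26*d^4 - 58*d^3 - 22*d^2 - 2*d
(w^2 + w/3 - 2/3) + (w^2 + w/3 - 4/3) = 2*w^2 + 2*w/3 - 2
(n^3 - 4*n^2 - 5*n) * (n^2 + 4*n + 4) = n^5 - 17*n^3 - 36*n^2 - 20*n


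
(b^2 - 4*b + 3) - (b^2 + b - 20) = 23 - 5*b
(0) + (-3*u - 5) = -3*u - 5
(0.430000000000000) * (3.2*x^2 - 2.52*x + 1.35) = 1.376*x^2 - 1.0836*x + 0.5805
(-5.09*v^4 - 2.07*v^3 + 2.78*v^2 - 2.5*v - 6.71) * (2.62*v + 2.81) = -13.3358*v^5 - 19.7263*v^4 + 1.4669*v^3 + 1.2618*v^2 - 24.6052*v - 18.8551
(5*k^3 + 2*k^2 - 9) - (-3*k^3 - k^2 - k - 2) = 8*k^3 + 3*k^2 + k - 7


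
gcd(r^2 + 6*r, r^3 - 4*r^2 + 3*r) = r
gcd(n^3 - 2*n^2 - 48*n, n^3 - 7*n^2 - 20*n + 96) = n - 8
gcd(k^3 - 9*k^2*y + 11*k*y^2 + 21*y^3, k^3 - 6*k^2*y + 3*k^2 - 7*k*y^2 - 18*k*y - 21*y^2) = -k^2 + 6*k*y + 7*y^2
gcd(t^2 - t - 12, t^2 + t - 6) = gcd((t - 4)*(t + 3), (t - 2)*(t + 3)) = t + 3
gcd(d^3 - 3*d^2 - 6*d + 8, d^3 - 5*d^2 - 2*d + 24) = d^2 - 2*d - 8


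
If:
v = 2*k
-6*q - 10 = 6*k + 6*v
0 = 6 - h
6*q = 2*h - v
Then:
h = 6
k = -11/8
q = 59/24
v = -11/4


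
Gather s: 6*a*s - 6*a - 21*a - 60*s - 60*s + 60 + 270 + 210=-27*a + s*(6*a - 120) + 540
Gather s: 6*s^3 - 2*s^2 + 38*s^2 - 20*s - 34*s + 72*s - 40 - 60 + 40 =6*s^3 + 36*s^2 + 18*s - 60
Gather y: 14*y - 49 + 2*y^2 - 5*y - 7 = 2*y^2 + 9*y - 56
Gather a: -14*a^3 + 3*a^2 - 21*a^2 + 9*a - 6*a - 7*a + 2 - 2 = -14*a^3 - 18*a^2 - 4*a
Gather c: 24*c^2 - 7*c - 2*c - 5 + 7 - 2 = 24*c^2 - 9*c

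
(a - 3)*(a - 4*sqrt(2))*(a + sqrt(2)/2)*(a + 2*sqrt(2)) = a^4 - 3*a^3 - 3*sqrt(2)*a^3/2 - 18*a^2 + 9*sqrt(2)*a^2/2 - 8*sqrt(2)*a + 54*a + 24*sqrt(2)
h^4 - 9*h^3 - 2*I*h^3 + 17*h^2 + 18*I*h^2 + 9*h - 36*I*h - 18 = (h - 6)*(h - 3)*(h - I)^2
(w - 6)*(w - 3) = w^2 - 9*w + 18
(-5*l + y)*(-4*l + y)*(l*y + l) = 20*l^3*y + 20*l^3 - 9*l^2*y^2 - 9*l^2*y + l*y^3 + l*y^2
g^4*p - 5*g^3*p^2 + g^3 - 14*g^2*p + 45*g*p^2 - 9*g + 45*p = (g - 3)*(g + 3)*(g - 5*p)*(g*p + 1)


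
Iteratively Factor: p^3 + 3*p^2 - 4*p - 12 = (p + 2)*(p^2 + p - 6) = (p - 2)*(p + 2)*(p + 3)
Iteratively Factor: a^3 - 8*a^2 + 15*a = (a - 5)*(a^2 - 3*a) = (a - 5)*(a - 3)*(a)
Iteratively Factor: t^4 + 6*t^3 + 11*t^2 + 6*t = (t + 3)*(t^3 + 3*t^2 + 2*t) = (t + 1)*(t + 3)*(t^2 + 2*t) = (t + 1)*(t + 2)*(t + 3)*(t)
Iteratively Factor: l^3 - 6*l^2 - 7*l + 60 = (l - 4)*(l^2 - 2*l - 15) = (l - 5)*(l - 4)*(l + 3)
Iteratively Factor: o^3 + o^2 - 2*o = (o - 1)*(o^2 + 2*o) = o*(o - 1)*(o + 2)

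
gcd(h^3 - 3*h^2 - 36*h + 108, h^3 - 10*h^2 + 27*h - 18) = h^2 - 9*h + 18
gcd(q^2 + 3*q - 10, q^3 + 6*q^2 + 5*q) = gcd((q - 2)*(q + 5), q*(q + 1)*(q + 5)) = q + 5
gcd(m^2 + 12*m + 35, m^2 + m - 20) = m + 5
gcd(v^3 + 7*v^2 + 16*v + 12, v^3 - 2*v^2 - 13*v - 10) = v + 2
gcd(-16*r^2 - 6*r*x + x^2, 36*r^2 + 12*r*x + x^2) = 1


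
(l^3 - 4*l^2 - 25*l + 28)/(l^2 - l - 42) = (l^2 + 3*l - 4)/(l + 6)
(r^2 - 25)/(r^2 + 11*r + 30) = (r - 5)/(r + 6)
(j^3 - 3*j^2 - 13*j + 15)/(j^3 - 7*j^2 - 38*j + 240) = (j^2 + 2*j - 3)/(j^2 - 2*j - 48)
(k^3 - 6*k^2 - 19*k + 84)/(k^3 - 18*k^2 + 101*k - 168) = (k + 4)/(k - 8)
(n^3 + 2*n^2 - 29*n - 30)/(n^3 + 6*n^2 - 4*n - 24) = (n^2 - 4*n - 5)/(n^2 - 4)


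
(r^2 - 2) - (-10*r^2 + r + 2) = 11*r^2 - r - 4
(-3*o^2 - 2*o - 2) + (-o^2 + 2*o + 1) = -4*o^2 - 1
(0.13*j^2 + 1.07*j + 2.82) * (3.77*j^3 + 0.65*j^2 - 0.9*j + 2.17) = 0.4901*j^5 + 4.1184*j^4 + 11.2099*j^3 + 1.1521*j^2 - 0.2161*j + 6.1194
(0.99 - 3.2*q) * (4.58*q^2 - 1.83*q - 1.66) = -14.656*q^3 + 10.3902*q^2 + 3.5003*q - 1.6434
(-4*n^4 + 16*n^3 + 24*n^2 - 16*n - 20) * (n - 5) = -4*n^5 + 36*n^4 - 56*n^3 - 136*n^2 + 60*n + 100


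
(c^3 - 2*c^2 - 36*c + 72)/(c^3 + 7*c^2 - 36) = (c - 6)/(c + 3)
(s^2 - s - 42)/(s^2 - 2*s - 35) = (s + 6)/(s + 5)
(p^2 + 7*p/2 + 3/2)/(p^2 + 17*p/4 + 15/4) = 2*(2*p + 1)/(4*p + 5)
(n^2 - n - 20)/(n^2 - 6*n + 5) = (n + 4)/(n - 1)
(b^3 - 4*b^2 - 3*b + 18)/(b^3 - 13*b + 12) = (b^2 - b - 6)/(b^2 + 3*b - 4)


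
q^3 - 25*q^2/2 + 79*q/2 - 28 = (q - 8)*(q - 7/2)*(q - 1)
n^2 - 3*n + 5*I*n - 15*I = (n - 3)*(n + 5*I)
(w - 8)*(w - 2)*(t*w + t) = t*w^3 - 9*t*w^2 + 6*t*w + 16*t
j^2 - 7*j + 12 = (j - 4)*(j - 3)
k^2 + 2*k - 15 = (k - 3)*(k + 5)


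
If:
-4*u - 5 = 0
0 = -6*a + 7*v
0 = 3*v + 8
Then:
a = -28/9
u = -5/4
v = -8/3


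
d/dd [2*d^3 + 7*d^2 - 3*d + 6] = 6*d^2 + 14*d - 3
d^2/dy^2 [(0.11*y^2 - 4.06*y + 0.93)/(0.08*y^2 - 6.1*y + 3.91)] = (0.0553920000000001*y^3 - 0.170736000000002*y^2 + 4.89676799999995*y - 121.677946)/(0.000512*y^6 - 0.11712*y^5 + 9.005472*y^4 - 238.42948*y^3 + 440.142444*y^2 - 279.77223*y + 59.776471)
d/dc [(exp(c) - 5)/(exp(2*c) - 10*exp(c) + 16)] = (-2*(exp(c) - 5)^2 + exp(2*c) - 10*exp(c) + 16)*exp(c)/(exp(2*c) - 10*exp(c) + 16)^2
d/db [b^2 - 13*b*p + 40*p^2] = 2*b - 13*p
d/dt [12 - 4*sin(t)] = -4*cos(t)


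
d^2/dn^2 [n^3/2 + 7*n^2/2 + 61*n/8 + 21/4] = 3*n + 7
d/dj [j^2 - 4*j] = 2*j - 4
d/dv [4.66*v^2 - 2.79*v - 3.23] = 9.32*v - 2.79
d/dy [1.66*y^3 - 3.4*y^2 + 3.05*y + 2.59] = 4.98*y^2 - 6.8*y + 3.05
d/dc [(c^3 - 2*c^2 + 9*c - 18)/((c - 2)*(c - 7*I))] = (c^2 - 14*I*c - 9)/(c^2 - 14*I*c - 49)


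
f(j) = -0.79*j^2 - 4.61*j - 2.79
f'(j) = -1.58*j - 4.61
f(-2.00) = 3.27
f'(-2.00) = -1.45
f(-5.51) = -1.37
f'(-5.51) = 4.10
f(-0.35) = -1.27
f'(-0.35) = -4.06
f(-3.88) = 3.20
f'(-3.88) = 1.52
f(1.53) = -11.69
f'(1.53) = -7.03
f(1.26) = -9.85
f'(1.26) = -6.60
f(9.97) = -127.28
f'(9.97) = -20.36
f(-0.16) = -2.07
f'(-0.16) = -4.36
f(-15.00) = -111.39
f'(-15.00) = 19.09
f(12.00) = -171.87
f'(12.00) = -23.57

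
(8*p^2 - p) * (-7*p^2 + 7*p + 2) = -56*p^4 + 63*p^3 + 9*p^2 - 2*p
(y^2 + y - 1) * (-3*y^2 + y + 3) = -3*y^4 - 2*y^3 + 7*y^2 + 2*y - 3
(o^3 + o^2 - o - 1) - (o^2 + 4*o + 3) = o^3 - 5*o - 4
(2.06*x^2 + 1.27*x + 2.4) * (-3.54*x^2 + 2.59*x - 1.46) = -7.2924*x^4 + 0.8396*x^3 - 8.2143*x^2 + 4.3618*x - 3.504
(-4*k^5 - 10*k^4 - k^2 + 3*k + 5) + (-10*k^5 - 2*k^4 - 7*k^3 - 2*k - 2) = -14*k^5 - 12*k^4 - 7*k^3 - k^2 + k + 3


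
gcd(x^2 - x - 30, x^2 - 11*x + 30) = x - 6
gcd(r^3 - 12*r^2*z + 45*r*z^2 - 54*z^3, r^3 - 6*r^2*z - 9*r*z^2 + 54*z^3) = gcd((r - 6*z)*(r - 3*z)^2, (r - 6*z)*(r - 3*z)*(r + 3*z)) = r^2 - 9*r*z + 18*z^2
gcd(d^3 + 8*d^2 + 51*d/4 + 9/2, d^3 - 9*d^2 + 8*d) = 1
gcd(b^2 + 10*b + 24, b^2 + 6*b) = b + 6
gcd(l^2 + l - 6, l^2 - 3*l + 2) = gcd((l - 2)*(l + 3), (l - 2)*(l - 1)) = l - 2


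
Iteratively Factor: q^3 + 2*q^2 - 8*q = (q)*(q^2 + 2*q - 8) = q*(q + 4)*(q - 2)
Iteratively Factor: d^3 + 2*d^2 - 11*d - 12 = (d + 1)*(d^2 + d - 12) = (d + 1)*(d + 4)*(d - 3)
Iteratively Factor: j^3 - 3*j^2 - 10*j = (j + 2)*(j^2 - 5*j) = j*(j + 2)*(j - 5)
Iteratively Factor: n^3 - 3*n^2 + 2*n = (n - 2)*(n^2 - n) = n*(n - 2)*(n - 1)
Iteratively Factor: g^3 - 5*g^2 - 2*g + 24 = (g - 4)*(g^2 - g - 6) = (g - 4)*(g + 2)*(g - 3)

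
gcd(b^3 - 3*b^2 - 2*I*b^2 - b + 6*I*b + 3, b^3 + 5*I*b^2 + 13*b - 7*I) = b^2 - 2*I*b - 1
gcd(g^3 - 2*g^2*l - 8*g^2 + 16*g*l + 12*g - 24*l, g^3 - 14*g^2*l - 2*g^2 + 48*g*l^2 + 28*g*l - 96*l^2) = g - 2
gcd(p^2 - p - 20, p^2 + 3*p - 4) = p + 4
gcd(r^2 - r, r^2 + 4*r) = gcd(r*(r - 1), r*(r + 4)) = r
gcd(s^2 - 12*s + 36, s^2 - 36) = s - 6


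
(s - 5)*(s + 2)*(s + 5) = s^3 + 2*s^2 - 25*s - 50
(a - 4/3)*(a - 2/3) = a^2 - 2*a + 8/9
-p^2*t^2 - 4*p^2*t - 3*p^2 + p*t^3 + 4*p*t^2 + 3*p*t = (-p + t)*(t + 3)*(p*t + p)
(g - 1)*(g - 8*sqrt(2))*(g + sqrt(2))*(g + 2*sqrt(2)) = g^4 - 5*sqrt(2)*g^3 - g^3 - 44*g^2 + 5*sqrt(2)*g^2 - 32*sqrt(2)*g + 44*g + 32*sqrt(2)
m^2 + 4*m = m*(m + 4)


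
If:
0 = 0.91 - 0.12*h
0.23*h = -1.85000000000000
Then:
No Solution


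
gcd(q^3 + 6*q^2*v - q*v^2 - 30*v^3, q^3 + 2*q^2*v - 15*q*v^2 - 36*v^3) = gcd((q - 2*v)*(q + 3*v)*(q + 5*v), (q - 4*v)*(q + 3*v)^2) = q + 3*v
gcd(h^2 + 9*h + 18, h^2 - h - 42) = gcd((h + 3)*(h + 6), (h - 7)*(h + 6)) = h + 6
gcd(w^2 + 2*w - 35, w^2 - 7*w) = 1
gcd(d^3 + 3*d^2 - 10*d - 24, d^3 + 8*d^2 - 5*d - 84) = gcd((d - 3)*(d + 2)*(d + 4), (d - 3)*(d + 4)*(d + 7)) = d^2 + d - 12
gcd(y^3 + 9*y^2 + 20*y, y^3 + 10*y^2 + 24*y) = y^2 + 4*y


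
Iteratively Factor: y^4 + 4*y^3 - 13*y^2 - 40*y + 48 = (y + 4)*(y^3 - 13*y + 12) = (y - 1)*(y + 4)*(y^2 + y - 12) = (y - 1)*(y + 4)^2*(y - 3)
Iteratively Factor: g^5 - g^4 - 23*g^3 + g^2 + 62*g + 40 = (g - 2)*(g^4 + g^3 - 21*g^2 - 41*g - 20) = (g - 2)*(g + 1)*(g^3 - 21*g - 20) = (g - 5)*(g - 2)*(g + 1)*(g^2 + 5*g + 4) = (g - 5)*(g - 2)*(g + 1)^2*(g + 4)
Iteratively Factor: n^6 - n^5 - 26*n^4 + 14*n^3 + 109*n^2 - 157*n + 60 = (n + 4)*(n^5 - 5*n^4 - 6*n^3 + 38*n^2 - 43*n + 15) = (n - 5)*(n + 4)*(n^4 - 6*n^2 + 8*n - 3) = (n - 5)*(n - 1)*(n + 4)*(n^3 + n^2 - 5*n + 3) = (n - 5)*(n - 1)^2*(n + 4)*(n^2 + 2*n - 3) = (n - 5)*(n - 1)^2*(n + 3)*(n + 4)*(n - 1)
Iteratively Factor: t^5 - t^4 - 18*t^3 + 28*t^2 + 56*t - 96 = (t - 2)*(t^4 + t^3 - 16*t^2 - 4*t + 48) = (t - 3)*(t - 2)*(t^3 + 4*t^2 - 4*t - 16) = (t - 3)*(t - 2)^2*(t^2 + 6*t + 8) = (t - 3)*(t - 2)^2*(t + 4)*(t + 2)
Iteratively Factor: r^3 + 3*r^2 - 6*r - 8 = (r - 2)*(r^2 + 5*r + 4) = (r - 2)*(r + 1)*(r + 4)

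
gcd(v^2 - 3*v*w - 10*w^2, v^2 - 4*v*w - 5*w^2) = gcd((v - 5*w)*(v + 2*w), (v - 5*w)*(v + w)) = v - 5*w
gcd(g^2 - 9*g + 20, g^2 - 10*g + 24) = g - 4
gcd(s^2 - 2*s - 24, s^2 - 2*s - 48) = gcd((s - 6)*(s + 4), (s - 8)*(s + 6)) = 1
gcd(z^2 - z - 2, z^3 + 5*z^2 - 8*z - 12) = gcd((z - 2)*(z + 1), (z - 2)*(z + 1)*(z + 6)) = z^2 - z - 2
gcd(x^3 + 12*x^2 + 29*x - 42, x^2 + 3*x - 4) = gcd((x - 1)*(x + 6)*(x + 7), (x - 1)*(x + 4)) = x - 1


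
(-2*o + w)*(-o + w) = 2*o^2 - 3*o*w + w^2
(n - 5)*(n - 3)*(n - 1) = n^3 - 9*n^2 + 23*n - 15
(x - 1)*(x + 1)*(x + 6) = x^3 + 6*x^2 - x - 6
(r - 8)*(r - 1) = r^2 - 9*r + 8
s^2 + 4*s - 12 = (s - 2)*(s + 6)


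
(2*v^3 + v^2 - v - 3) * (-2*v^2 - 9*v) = -4*v^5 - 20*v^4 - 7*v^3 + 15*v^2 + 27*v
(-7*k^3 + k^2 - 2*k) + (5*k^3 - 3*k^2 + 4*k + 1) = -2*k^3 - 2*k^2 + 2*k + 1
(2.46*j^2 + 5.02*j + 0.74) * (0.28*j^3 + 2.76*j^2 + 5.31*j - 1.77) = 0.6888*j^5 + 8.1952*j^4 + 27.125*j^3 + 24.3444*j^2 - 4.956*j - 1.3098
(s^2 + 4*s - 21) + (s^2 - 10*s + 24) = 2*s^2 - 6*s + 3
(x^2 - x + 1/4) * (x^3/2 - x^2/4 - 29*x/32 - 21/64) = x^5/2 - 3*x^4/4 - 17*x^3/32 + 33*x^2/64 + 13*x/128 - 21/256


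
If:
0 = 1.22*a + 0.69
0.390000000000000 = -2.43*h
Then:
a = -0.57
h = -0.16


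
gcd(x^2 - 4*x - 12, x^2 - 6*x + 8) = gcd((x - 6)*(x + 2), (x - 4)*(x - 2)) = 1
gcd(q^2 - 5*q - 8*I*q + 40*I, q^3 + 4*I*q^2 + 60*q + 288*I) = q - 8*I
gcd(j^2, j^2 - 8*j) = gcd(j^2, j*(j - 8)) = j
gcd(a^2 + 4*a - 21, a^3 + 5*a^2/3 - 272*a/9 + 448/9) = a + 7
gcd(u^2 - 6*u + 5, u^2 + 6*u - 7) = u - 1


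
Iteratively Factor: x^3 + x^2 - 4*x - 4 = (x + 1)*(x^2 - 4) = (x - 2)*(x + 1)*(x + 2)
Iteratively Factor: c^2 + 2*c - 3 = (c + 3)*(c - 1)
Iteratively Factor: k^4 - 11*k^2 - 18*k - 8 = (k - 4)*(k^3 + 4*k^2 + 5*k + 2) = (k - 4)*(k + 1)*(k^2 + 3*k + 2) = (k - 4)*(k + 1)*(k + 2)*(k + 1)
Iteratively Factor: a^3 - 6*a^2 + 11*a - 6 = (a - 1)*(a^2 - 5*a + 6) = (a - 2)*(a - 1)*(a - 3)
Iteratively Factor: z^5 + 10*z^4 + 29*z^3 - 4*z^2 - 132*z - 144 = (z - 2)*(z^4 + 12*z^3 + 53*z^2 + 102*z + 72) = (z - 2)*(z + 3)*(z^3 + 9*z^2 + 26*z + 24) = (z - 2)*(z + 3)^2*(z^2 + 6*z + 8) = (z - 2)*(z + 2)*(z + 3)^2*(z + 4)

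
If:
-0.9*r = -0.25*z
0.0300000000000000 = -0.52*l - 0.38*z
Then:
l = -0.730769230769231*z - 0.0576923076923077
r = 0.277777777777778*z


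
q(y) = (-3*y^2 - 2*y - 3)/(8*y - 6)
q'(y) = (-6*y - 2)/(8*y - 6) - 8*(-3*y^2 - 2*y - 3)/(8*y - 6)^2 = 3*(-2*y^2 + 3*y + 3)/(16*y^2 - 24*y + 9)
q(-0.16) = 0.38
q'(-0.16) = 0.56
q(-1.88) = 0.47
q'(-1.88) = -0.26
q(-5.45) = 1.64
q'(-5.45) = -0.35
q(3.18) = -2.04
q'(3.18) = -0.24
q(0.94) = -4.95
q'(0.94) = 21.05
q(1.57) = -2.06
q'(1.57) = 0.78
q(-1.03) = 0.29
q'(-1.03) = -0.13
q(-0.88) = 0.27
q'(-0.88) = -0.08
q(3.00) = -2.00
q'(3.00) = -0.22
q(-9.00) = 2.92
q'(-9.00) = -0.37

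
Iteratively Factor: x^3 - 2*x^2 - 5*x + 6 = (x - 3)*(x^2 + x - 2) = (x - 3)*(x - 1)*(x + 2)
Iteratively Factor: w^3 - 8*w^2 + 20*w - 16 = (w - 4)*(w^2 - 4*w + 4) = (w - 4)*(w - 2)*(w - 2)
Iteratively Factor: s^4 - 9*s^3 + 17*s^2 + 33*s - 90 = (s - 3)*(s^3 - 6*s^2 - s + 30) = (s - 3)*(s + 2)*(s^2 - 8*s + 15) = (s - 3)^2*(s + 2)*(s - 5)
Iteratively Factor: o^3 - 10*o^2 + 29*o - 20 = (o - 1)*(o^2 - 9*o + 20) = (o - 5)*(o - 1)*(o - 4)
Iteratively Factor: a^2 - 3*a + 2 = (a - 2)*(a - 1)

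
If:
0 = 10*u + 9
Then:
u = -9/10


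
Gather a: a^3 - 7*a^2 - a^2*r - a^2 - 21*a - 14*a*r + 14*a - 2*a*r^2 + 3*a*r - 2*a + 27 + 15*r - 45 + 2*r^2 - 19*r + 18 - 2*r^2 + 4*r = a^3 + a^2*(-r - 8) + a*(-2*r^2 - 11*r - 9)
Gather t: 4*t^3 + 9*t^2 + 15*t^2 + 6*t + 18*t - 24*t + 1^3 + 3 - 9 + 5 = 4*t^3 + 24*t^2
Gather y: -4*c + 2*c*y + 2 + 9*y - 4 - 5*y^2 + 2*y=-4*c - 5*y^2 + y*(2*c + 11) - 2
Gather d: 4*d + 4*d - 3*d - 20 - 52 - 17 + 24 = 5*d - 65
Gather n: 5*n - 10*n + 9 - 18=-5*n - 9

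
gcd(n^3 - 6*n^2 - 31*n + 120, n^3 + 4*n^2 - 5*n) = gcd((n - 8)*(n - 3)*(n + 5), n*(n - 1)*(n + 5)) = n + 5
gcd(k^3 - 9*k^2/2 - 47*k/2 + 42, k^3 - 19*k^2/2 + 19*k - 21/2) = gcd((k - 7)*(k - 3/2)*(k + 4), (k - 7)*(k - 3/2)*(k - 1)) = k^2 - 17*k/2 + 21/2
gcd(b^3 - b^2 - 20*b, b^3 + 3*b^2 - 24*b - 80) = b^2 - b - 20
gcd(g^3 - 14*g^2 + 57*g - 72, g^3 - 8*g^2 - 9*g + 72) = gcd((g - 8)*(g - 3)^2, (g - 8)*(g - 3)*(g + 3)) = g^2 - 11*g + 24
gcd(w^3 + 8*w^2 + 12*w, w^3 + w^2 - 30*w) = w^2 + 6*w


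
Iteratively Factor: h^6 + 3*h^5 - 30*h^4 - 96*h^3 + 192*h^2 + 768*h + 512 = (h + 2)*(h^5 + h^4 - 32*h^3 - 32*h^2 + 256*h + 256) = (h + 2)*(h + 4)*(h^4 - 3*h^3 - 20*h^2 + 48*h + 64) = (h + 2)*(h + 4)^2*(h^3 - 7*h^2 + 8*h + 16) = (h - 4)*(h + 2)*(h + 4)^2*(h^2 - 3*h - 4) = (h - 4)^2*(h + 2)*(h + 4)^2*(h + 1)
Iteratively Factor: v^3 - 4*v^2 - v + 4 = (v + 1)*(v^2 - 5*v + 4) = (v - 4)*(v + 1)*(v - 1)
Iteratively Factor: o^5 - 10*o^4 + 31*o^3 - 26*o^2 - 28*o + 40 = (o - 2)*(o^4 - 8*o^3 + 15*o^2 + 4*o - 20) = (o - 2)*(o + 1)*(o^3 - 9*o^2 + 24*o - 20) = (o - 2)^2*(o + 1)*(o^2 - 7*o + 10) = (o - 5)*(o - 2)^2*(o + 1)*(o - 2)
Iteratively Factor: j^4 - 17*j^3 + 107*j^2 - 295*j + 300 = (j - 5)*(j^3 - 12*j^2 + 47*j - 60) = (j - 5)*(j - 3)*(j^2 - 9*j + 20) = (j - 5)^2*(j - 3)*(j - 4)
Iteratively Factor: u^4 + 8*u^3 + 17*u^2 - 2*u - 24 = (u + 3)*(u^3 + 5*u^2 + 2*u - 8) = (u + 2)*(u + 3)*(u^2 + 3*u - 4) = (u + 2)*(u + 3)*(u + 4)*(u - 1)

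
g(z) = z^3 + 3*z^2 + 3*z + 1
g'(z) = 3*z^2 + 6*z + 3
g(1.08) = 9.00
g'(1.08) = 12.98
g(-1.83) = -0.57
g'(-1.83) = 2.07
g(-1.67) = -0.30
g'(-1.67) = 1.35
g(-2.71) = -5.00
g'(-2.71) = 8.77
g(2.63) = 47.83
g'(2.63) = 39.53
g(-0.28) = 0.37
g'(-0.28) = 1.56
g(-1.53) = -0.15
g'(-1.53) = 0.84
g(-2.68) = -4.74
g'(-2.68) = 8.47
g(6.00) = 343.00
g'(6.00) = 147.00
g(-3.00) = -8.00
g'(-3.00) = 12.00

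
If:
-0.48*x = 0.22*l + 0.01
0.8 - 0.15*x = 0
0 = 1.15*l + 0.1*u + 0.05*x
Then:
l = -11.68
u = 131.67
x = 5.33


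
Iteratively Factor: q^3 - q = (q + 1)*(q^2 - q) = q*(q + 1)*(q - 1)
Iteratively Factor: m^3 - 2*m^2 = (m)*(m^2 - 2*m) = m*(m - 2)*(m)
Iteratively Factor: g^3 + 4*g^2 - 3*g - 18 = (g + 3)*(g^2 + g - 6) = (g - 2)*(g + 3)*(g + 3)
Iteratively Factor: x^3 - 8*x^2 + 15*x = (x)*(x^2 - 8*x + 15) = x*(x - 5)*(x - 3)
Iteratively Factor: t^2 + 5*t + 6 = (t + 2)*(t + 3)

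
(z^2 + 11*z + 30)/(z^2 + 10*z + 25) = (z + 6)/(z + 5)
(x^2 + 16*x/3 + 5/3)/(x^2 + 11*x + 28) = (3*x^2 + 16*x + 5)/(3*(x^2 + 11*x + 28))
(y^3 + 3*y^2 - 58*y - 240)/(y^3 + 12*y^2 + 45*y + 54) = (y^2 - 3*y - 40)/(y^2 + 6*y + 9)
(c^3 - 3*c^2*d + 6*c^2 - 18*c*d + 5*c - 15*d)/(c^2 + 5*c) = c - 3*d + 1 - 3*d/c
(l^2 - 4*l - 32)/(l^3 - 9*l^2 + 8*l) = (l + 4)/(l*(l - 1))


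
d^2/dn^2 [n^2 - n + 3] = 2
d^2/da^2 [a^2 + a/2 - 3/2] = 2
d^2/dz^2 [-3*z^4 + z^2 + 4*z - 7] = 2 - 36*z^2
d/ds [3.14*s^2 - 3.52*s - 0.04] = 6.28*s - 3.52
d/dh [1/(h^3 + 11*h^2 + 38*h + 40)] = (-3*h^2 - 22*h - 38)/(h^3 + 11*h^2 + 38*h + 40)^2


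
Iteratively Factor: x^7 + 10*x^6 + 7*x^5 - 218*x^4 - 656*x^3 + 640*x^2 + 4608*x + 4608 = (x + 2)*(x^6 + 8*x^5 - 9*x^4 - 200*x^3 - 256*x^2 + 1152*x + 2304) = (x + 2)*(x + 4)*(x^5 + 4*x^4 - 25*x^3 - 100*x^2 + 144*x + 576) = (x - 4)*(x + 2)*(x + 4)*(x^4 + 8*x^3 + 7*x^2 - 72*x - 144) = (x - 4)*(x - 3)*(x + 2)*(x + 4)*(x^3 + 11*x^2 + 40*x + 48) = (x - 4)*(x - 3)*(x + 2)*(x + 4)^2*(x^2 + 7*x + 12) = (x - 4)*(x - 3)*(x + 2)*(x + 3)*(x + 4)^2*(x + 4)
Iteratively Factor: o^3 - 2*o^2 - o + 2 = (o - 1)*(o^2 - o - 2) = (o - 1)*(o + 1)*(o - 2)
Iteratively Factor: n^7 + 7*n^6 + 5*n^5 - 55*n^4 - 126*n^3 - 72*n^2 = (n + 1)*(n^6 + 6*n^5 - n^4 - 54*n^3 - 72*n^2) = n*(n + 1)*(n^5 + 6*n^4 - n^3 - 54*n^2 - 72*n) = n*(n + 1)*(n + 3)*(n^4 + 3*n^3 - 10*n^2 - 24*n) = n*(n - 3)*(n + 1)*(n + 3)*(n^3 + 6*n^2 + 8*n) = n*(n - 3)*(n + 1)*(n + 3)*(n + 4)*(n^2 + 2*n) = n*(n - 3)*(n + 1)*(n + 2)*(n + 3)*(n + 4)*(n)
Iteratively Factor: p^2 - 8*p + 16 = (p - 4)*(p - 4)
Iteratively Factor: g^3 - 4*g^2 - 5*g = (g - 5)*(g^2 + g) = (g - 5)*(g + 1)*(g)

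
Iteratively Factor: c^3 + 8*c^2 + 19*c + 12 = (c + 4)*(c^2 + 4*c + 3) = (c + 1)*(c + 4)*(c + 3)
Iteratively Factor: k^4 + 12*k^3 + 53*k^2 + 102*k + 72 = (k + 3)*(k^3 + 9*k^2 + 26*k + 24) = (k + 2)*(k + 3)*(k^2 + 7*k + 12) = (k + 2)*(k + 3)^2*(k + 4)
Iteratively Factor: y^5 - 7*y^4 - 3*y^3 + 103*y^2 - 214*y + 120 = (y - 2)*(y^4 - 5*y^3 - 13*y^2 + 77*y - 60) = (y - 2)*(y - 1)*(y^3 - 4*y^2 - 17*y + 60) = (y - 2)*(y - 1)*(y + 4)*(y^2 - 8*y + 15) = (y - 3)*(y - 2)*(y - 1)*(y + 4)*(y - 5)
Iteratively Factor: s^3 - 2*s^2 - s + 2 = (s + 1)*(s^2 - 3*s + 2) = (s - 1)*(s + 1)*(s - 2)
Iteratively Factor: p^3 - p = (p + 1)*(p^2 - p) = (p - 1)*(p + 1)*(p)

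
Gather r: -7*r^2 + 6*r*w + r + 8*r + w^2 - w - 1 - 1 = -7*r^2 + r*(6*w + 9) + w^2 - w - 2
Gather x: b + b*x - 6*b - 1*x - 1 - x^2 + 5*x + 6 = -5*b - x^2 + x*(b + 4) + 5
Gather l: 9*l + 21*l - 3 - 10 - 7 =30*l - 20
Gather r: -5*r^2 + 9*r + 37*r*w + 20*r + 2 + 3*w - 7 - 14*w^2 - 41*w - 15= -5*r^2 + r*(37*w + 29) - 14*w^2 - 38*w - 20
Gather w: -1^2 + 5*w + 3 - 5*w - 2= 0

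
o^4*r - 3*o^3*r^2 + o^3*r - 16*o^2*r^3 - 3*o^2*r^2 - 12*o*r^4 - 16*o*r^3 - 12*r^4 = (o - 6*r)*(o + r)*(o + 2*r)*(o*r + r)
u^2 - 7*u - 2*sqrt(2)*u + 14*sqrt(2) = (u - 7)*(u - 2*sqrt(2))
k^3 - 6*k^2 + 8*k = k*(k - 4)*(k - 2)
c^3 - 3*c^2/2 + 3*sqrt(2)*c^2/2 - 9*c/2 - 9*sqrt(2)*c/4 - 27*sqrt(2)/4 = (c - 3)*(c + 3/2)*(c + 3*sqrt(2)/2)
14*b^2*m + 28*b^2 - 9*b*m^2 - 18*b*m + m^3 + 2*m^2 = (-7*b + m)*(-2*b + m)*(m + 2)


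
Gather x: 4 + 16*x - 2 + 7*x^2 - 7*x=7*x^2 + 9*x + 2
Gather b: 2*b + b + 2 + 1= 3*b + 3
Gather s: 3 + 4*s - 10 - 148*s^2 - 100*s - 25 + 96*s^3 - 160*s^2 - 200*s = 96*s^3 - 308*s^2 - 296*s - 32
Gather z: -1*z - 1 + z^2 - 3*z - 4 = z^2 - 4*z - 5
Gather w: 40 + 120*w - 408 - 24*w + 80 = 96*w - 288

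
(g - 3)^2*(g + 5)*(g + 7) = g^4 + 6*g^3 - 28*g^2 - 102*g + 315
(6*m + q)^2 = 36*m^2 + 12*m*q + q^2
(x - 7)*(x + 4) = x^2 - 3*x - 28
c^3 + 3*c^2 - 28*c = c*(c - 4)*(c + 7)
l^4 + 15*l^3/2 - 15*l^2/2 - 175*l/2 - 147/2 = (l - 7/2)*(l + 1)*(l + 3)*(l + 7)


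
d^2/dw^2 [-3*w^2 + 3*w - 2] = -6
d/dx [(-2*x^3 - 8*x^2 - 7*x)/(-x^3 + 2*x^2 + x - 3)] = 3*(-4*x^4 - 6*x^3 + 8*x^2 + 16*x + 7)/(x^6 - 4*x^5 + 2*x^4 + 10*x^3 - 11*x^2 - 6*x + 9)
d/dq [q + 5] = 1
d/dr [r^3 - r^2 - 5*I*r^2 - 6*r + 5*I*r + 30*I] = 3*r^2 - 2*r - 10*I*r - 6 + 5*I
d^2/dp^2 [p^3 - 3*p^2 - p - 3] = 6*p - 6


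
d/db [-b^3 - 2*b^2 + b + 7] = -3*b^2 - 4*b + 1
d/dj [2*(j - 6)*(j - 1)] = 4*j - 14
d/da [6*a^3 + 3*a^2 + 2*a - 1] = 18*a^2 + 6*a + 2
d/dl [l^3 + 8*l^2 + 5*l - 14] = 3*l^2 + 16*l + 5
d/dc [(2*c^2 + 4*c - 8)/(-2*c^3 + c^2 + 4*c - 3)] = 4*(c^3 + 5*c^2 - 6*c - 5)/(4*c^5 - 15*c^3 + 5*c^2 + 15*c - 9)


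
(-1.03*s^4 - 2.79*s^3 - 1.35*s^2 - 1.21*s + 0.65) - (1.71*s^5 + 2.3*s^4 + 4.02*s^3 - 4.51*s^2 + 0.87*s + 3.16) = -1.71*s^5 - 3.33*s^4 - 6.81*s^3 + 3.16*s^2 - 2.08*s - 2.51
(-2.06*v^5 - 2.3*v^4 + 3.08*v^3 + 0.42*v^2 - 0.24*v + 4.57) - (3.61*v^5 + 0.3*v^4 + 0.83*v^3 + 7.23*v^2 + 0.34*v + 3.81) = -5.67*v^5 - 2.6*v^4 + 2.25*v^3 - 6.81*v^2 - 0.58*v + 0.76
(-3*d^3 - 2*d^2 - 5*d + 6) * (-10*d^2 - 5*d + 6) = 30*d^5 + 35*d^4 + 42*d^3 - 47*d^2 - 60*d + 36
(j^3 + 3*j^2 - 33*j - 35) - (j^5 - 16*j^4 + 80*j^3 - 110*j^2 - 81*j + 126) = -j^5 + 16*j^4 - 79*j^3 + 113*j^2 + 48*j - 161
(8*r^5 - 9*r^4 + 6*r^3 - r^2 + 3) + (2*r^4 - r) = 8*r^5 - 7*r^4 + 6*r^3 - r^2 - r + 3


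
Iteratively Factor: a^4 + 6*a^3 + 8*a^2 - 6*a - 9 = (a + 1)*(a^3 + 5*a^2 + 3*a - 9) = (a + 1)*(a + 3)*(a^2 + 2*a - 3) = (a + 1)*(a + 3)^2*(a - 1)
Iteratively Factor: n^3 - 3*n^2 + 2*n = (n - 1)*(n^2 - 2*n) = (n - 2)*(n - 1)*(n)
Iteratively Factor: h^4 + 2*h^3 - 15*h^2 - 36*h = (h)*(h^3 + 2*h^2 - 15*h - 36) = h*(h + 3)*(h^2 - h - 12) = h*(h - 4)*(h + 3)*(h + 3)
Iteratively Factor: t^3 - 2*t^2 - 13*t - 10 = (t - 5)*(t^2 + 3*t + 2) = (t - 5)*(t + 2)*(t + 1)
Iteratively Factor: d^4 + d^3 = (d)*(d^3 + d^2) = d^2*(d^2 + d) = d^2*(d + 1)*(d)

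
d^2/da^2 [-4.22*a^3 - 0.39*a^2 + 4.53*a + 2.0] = -25.32*a - 0.78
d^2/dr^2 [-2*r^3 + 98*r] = -12*r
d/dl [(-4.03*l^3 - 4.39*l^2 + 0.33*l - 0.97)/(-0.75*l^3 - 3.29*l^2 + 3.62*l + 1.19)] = (-1.77635683940025e-15*l^5 + 9.9662*l^4 - 28.6822*l^3 - 31.3757*l^2 - 16.8308*l + 3.9041)/(0.5625*l^6 + 4.935*l^5 + 5.3941*l^4 - 25.6046*l^3 + 5.2742*l^2 + 8.6156*l + 1.4161)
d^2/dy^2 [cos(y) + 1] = -cos(y)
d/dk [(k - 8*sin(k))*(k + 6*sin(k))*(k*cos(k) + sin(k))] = -k^3*sin(k) + 4*k^2*sin(k)^2 + 4*k^2*cos(k) - 2*k^2 + 144*k*sin(k)^3 - 8*k*sin(k)*cos(k) - 94*k*sin(k) - 192*sin(k)^2*cos(k) - 2*sin(k)^2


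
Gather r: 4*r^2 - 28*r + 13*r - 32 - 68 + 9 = 4*r^2 - 15*r - 91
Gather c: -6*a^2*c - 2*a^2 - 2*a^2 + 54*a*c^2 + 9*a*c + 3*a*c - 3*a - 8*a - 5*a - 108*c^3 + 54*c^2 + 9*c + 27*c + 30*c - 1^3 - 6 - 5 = -4*a^2 - 16*a - 108*c^3 + c^2*(54*a + 54) + c*(-6*a^2 + 12*a + 66) - 12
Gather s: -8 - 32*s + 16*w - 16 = -32*s + 16*w - 24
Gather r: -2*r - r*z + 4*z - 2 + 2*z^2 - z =r*(-z - 2) + 2*z^2 + 3*z - 2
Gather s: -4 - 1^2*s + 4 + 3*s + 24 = 2*s + 24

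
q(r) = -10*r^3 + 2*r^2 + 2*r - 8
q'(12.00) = -4270.00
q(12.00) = -16976.00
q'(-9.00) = -2464.00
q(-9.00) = 7426.00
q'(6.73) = -1329.87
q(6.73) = -2952.17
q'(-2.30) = -165.90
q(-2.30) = 119.65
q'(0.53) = -4.31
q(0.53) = -7.87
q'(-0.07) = 1.57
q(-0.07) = -8.13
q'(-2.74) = -234.19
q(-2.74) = 207.24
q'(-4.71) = -682.36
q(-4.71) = 1071.82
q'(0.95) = -21.28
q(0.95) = -12.87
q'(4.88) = -692.91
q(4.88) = -1112.75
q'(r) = -30*r^2 + 4*r + 2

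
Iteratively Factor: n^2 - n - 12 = (n - 4)*(n + 3)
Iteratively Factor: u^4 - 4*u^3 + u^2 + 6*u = (u - 3)*(u^3 - u^2 - 2*u) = u*(u - 3)*(u^2 - u - 2) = u*(u - 3)*(u - 2)*(u + 1)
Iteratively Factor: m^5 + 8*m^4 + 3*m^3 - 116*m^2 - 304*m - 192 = (m + 1)*(m^4 + 7*m^3 - 4*m^2 - 112*m - 192) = (m + 1)*(m + 4)*(m^3 + 3*m^2 - 16*m - 48) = (m + 1)*(m + 3)*(m + 4)*(m^2 - 16) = (m - 4)*(m + 1)*(m + 3)*(m + 4)*(m + 4)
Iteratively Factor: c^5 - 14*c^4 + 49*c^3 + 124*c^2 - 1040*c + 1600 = (c - 4)*(c^4 - 10*c^3 + 9*c^2 + 160*c - 400) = (c - 4)^2*(c^3 - 6*c^2 - 15*c + 100) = (c - 4)^2*(c + 4)*(c^2 - 10*c + 25) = (c - 5)*(c - 4)^2*(c + 4)*(c - 5)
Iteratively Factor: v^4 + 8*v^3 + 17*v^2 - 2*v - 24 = (v + 3)*(v^3 + 5*v^2 + 2*v - 8) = (v - 1)*(v + 3)*(v^2 + 6*v + 8) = (v - 1)*(v + 3)*(v + 4)*(v + 2)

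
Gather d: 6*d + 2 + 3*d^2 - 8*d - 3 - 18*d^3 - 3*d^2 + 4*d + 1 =-18*d^3 + 2*d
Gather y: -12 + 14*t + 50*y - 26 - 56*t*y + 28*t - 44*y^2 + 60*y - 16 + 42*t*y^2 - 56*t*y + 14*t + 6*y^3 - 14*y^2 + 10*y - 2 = 56*t + 6*y^3 + y^2*(42*t - 58) + y*(120 - 112*t) - 56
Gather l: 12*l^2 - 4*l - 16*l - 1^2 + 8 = 12*l^2 - 20*l + 7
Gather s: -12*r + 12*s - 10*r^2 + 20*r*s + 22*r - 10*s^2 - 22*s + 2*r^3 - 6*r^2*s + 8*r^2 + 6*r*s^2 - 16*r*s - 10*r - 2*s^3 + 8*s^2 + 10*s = 2*r^3 - 2*r^2 - 2*s^3 + s^2*(6*r - 2) + s*(-6*r^2 + 4*r)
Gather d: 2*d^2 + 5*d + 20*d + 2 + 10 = 2*d^2 + 25*d + 12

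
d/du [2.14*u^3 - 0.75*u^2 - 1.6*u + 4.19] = 6.42*u^2 - 1.5*u - 1.6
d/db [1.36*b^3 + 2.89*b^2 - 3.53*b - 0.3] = 4.08*b^2 + 5.78*b - 3.53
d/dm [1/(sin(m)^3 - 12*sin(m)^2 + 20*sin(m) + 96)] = (-3*sin(m)^2 + 24*sin(m) - 20)*cos(m)/(sin(m)^3 - 12*sin(m)^2 + 20*sin(m) + 96)^2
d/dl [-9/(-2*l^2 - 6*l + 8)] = 9*(-2*l - 3)/(2*(l^2 + 3*l - 4)^2)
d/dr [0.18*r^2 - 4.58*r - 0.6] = 0.36*r - 4.58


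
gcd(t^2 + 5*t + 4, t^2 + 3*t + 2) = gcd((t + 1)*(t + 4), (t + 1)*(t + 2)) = t + 1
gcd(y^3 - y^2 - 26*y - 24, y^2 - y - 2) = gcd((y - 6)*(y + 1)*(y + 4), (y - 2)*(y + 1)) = y + 1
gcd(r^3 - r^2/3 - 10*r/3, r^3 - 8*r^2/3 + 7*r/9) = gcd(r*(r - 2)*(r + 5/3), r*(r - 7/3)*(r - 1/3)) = r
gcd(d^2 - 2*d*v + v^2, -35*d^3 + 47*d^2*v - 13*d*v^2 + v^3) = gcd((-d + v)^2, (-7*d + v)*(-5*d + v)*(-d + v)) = -d + v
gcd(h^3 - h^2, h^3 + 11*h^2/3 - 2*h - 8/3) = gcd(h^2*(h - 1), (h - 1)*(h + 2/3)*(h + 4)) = h - 1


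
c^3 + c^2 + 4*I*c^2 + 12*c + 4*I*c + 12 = (c + 1)*(c - 2*I)*(c + 6*I)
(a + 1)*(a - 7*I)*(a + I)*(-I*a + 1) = -I*a^4 - 5*a^3 - I*a^3 - 5*a^2 - 13*I*a^2 + 7*a - 13*I*a + 7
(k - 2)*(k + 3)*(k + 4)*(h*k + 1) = h*k^4 + 5*h*k^3 - 2*h*k^2 - 24*h*k + k^3 + 5*k^2 - 2*k - 24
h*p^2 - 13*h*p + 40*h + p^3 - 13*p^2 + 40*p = (h + p)*(p - 8)*(p - 5)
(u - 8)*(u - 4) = u^2 - 12*u + 32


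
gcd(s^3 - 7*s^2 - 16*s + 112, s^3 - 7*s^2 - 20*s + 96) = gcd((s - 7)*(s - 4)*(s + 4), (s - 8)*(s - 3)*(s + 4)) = s + 4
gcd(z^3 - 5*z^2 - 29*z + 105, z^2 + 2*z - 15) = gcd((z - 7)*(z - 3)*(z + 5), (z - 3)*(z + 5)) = z^2 + 2*z - 15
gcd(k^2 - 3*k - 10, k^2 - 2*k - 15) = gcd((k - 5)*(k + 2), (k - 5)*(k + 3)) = k - 5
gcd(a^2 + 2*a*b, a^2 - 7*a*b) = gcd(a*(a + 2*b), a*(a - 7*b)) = a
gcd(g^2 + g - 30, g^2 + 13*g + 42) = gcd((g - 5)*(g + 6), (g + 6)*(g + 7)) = g + 6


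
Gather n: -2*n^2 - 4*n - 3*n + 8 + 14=-2*n^2 - 7*n + 22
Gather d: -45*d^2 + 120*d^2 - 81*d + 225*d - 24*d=75*d^2 + 120*d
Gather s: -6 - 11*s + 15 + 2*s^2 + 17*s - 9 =2*s^2 + 6*s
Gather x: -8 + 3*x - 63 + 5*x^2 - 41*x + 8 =5*x^2 - 38*x - 63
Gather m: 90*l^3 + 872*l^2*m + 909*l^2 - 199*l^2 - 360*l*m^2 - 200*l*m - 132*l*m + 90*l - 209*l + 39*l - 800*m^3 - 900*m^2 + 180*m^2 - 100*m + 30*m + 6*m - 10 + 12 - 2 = 90*l^3 + 710*l^2 - 80*l - 800*m^3 + m^2*(-360*l - 720) + m*(872*l^2 - 332*l - 64)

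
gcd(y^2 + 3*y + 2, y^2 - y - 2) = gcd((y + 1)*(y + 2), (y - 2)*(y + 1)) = y + 1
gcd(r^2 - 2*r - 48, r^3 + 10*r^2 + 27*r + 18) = r + 6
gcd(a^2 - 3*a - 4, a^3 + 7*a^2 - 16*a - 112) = a - 4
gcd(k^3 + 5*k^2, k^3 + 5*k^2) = k^3 + 5*k^2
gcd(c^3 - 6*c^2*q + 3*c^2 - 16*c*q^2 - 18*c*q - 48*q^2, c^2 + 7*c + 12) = c + 3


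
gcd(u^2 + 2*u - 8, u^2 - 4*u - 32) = u + 4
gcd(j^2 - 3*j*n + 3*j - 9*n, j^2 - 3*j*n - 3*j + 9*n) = j - 3*n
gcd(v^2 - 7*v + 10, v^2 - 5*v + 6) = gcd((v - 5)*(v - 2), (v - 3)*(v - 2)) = v - 2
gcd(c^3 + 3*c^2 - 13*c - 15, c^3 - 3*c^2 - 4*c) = c + 1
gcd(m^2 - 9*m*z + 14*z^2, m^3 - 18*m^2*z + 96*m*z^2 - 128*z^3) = -m + 2*z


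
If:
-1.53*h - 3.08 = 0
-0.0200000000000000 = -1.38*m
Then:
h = -2.01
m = 0.01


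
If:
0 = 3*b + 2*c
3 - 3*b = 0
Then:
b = 1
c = -3/2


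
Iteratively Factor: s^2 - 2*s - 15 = (s + 3)*(s - 5)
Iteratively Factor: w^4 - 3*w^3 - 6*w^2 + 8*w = (w + 2)*(w^3 - 5*w^2 + 4*w) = (w - 1)*(w + 2)*(w^2 - 4*w) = (w - 4)*(w - 1)*(w + 2)*(w)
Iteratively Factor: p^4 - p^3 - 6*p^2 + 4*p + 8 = (p - 2)*(p^3 + p^2 - 4*p - 4) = (p - 2)^2*(p^2 + 3*p + 2) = (p - 2)^2*(p + 2)*(p + 1)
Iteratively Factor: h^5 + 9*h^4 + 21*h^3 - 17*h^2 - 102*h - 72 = (h + 1)*(h^4 + 8*h^3 + 13*h^2 - 30*h - 72) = (h + 1)*(h + 3)*(h^3 + 5*h^2 - 2*h - 24) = (h + 1)*(h + 3)^2*(h^2 + 2*h - 8) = (h + 1)*(h + 3)^2*(h + 4)*(h - 2)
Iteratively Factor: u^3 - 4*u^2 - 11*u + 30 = (u - 5)*(u^2 + u - 6) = (u - 5)*(u + 3)*(u - 2)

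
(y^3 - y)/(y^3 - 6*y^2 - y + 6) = y/(y - 6)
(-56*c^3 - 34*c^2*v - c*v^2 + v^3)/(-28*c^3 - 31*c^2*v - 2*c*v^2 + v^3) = (2*c + v)/(c + v)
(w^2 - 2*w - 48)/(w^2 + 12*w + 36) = (w - 8)/(w + 6)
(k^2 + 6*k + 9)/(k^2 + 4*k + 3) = (k + 3)/(k + 1)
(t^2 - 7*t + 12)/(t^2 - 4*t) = (t - 3)/t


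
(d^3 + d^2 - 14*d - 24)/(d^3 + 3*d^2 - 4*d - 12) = (d - 4)/(d - 2)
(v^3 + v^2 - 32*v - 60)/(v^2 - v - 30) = v + 2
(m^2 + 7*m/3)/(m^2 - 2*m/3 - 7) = m/(m - 3)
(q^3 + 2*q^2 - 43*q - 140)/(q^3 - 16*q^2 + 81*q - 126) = (q^2 + 9*q + 20)/(q^2 - 9*q + 18)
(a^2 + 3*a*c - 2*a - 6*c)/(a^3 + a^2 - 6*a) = (a + 3*c)/(a*(a + 3))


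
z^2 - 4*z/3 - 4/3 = (z - 2)*(z + 2/3)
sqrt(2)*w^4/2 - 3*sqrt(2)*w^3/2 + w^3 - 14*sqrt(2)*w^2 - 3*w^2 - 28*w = w*(w - 7)*(w + 4)*(sqrt(2)*w/2 + 1)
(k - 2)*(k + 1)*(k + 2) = k^3 + k^2 - 4*k - 4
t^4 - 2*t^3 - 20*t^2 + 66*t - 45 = (t - 3)^2*(t - 1)*(t + 5)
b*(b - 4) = b^2 - 4*b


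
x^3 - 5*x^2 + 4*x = x*(x - 4)*(x - 1)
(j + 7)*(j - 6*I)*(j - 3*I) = j^3 + 7*j^2 - 9*I*j^2 - 18*j - 63*I*j - 126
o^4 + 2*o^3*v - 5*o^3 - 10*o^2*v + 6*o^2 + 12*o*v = o*(o - 3)*(o - 2)*(o + 2*v)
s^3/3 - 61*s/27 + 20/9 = (s/3 + 1)*(s - 5/3)*(s - 4/3)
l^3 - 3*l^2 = l^2*(l - 3)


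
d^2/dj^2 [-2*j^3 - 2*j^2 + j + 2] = -12*j - 4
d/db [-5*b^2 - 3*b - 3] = -10*b - 3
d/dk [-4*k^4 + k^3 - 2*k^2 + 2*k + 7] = -16*k^3 + 3*k^2 - 4*k + 2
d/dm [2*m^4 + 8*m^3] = 8*m^2*(m + 3)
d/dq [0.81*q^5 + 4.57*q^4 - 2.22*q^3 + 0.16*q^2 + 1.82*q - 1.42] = 4.05*q^4 + 18.28*q^3 - 6.66*q^2 + 0.32*q + 1.82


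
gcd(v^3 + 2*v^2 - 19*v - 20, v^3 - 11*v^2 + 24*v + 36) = v + 1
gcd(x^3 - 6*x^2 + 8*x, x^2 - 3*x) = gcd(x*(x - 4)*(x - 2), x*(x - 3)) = x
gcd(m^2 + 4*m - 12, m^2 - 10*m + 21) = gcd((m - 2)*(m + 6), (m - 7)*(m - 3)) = 1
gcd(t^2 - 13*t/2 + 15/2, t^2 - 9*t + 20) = t - 5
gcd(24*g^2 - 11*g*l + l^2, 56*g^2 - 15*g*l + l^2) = 8*g - l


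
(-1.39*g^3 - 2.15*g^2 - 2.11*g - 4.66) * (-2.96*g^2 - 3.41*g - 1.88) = 4.1144*g^5 + 11.1039*g^4 + 16.1903*g^3 + 25.0307*g^2 + 19.8574*g + 8.7608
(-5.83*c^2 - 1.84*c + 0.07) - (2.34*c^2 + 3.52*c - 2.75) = -8.17*c^2 - 5.36*c + 2.82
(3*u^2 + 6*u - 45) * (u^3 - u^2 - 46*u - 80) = 3*u^5 + 3*u^4 - 189*u^3 - 471*u^2 + 1590*u + 3600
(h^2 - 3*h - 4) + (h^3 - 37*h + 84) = h^3 + h^2 - 40*h + 80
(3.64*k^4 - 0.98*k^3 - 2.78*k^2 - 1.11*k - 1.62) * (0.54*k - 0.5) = 1.9656*k^5 - 2.3492*k^4 - 1.0112*k^3 + 0.7906*k^2 - 0.3198*k + 0.81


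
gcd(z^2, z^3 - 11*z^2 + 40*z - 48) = 1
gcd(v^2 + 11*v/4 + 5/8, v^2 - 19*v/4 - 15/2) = 1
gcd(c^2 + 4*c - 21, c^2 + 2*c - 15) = c - 3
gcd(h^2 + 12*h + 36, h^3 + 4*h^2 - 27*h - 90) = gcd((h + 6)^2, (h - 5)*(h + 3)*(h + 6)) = h + 6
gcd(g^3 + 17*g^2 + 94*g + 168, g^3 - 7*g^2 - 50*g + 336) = g + 7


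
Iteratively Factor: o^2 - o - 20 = (o + 4)*(o - 5)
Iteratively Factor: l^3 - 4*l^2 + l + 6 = (l - 3)*(l^2 - l - 2) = (l - 3)*(l + 1)*(l - 2)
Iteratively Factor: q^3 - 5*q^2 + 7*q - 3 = (q - 1)*(q^2 - 4*q + 3) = (q - 1)^2*(q - 3)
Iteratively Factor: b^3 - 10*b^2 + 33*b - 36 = (b - 4)*(b^2 - 6*b + 9) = (b - 4)*(b - 3)*(b - 3)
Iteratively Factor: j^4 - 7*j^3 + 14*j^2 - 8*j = (j - 2)*(j^3 - 5*j^2 + 4*j) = (j - 4)*(j - 2)*(j^2 - j) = j*(j - 4)*(j - 2)*(j - 1)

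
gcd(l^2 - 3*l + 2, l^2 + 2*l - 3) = l - 1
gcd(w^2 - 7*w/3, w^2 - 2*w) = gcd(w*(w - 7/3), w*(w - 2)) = w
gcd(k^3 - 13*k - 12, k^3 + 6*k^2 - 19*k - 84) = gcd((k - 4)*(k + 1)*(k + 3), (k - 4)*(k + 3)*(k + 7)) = k^2 - k - 12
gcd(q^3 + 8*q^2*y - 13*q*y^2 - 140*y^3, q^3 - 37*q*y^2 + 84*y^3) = -q^2 - 3*q*y + 28*y^2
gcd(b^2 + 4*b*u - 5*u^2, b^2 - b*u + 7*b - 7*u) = -b + u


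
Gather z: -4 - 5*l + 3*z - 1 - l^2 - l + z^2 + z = -l^2 - 6*l + z^2 + 4*z - 5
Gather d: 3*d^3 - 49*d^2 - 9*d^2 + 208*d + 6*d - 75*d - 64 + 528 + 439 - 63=3*d^3 - 58*d^2 + 139*d + 840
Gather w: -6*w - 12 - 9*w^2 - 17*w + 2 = -9*w^2 - 23*w - 10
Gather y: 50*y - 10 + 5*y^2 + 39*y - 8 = 5*y^2 + 89*y - 18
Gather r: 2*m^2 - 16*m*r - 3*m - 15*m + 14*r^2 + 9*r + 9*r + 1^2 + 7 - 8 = 2*m^2 - 18*m + 14*r^2 + r*(18 - 16*m)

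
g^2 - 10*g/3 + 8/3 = (g - 2)*(g - 4/3)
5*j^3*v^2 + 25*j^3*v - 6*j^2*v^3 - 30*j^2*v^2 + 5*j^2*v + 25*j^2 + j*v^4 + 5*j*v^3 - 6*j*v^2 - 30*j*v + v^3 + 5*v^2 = (-5*j + v)*(-j + v)*(v + 5)*(j*v + 1)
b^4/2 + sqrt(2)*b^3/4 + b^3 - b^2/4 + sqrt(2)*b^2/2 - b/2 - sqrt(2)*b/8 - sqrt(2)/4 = (b/2 + 1)*(b - sqrt(2)/2)*(b + sqrt(2)/2)^2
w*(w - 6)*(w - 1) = w^3 - 7*w^2 + 6*w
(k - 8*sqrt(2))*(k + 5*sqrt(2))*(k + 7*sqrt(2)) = k^3 + 4*sqrt(2)*k^2 - 122*k - 560*sqrt(2)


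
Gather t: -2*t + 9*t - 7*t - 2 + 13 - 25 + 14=0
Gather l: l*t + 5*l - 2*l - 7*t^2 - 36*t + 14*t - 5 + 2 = l*(t + 3) - 7*t^2 - 22*t - 3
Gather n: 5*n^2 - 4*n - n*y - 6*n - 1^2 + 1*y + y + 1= 5*n^2 + n*(-y - 10) + 2*y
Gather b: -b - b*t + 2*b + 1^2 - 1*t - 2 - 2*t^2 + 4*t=b*(1 - t) - 2*t^2 + 3*t - 1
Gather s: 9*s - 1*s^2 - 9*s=-s^2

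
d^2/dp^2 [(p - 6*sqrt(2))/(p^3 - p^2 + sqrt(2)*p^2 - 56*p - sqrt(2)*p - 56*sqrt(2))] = 2*(-(p - 6*sqrt(2))*(-3*p^2 - 2*sqrt(2)*p + 2*p + sqrt(2) + 56)^2 + (-3*p^2 - 2*sqrt(2)*p + 2*p - (p - 6*sqrt(2))*(3*p - 1 + sqrt(2)) + sqrt(2) + 56)*(-p^3 - sqrt(2)*p^2 + p^2 + sqrt(2)*p + 56*p + 56*sqrt(2)))/(-p^3 - sqrt(2)*p^2 + p^2 + sqrt(2)*p + 56*p + 56*sqrt(2))^3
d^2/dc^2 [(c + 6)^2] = 2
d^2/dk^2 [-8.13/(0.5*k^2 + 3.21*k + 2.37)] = 8.13*(0.5*k^2 + 3.21*k - (1.0*k + 3.21)*(2.0*k + 6.42) + 2.37)/(0.5*k^2 + 3.21*k + 2.37)^3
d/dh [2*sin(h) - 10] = 2*cos(h)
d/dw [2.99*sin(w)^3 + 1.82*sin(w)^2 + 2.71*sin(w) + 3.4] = (8.97*sin(w)^2 + 3.64*sin(w) + 2.71)*cos(w)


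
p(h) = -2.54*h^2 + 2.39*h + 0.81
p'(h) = 2.39 - 5.08*h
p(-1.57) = -9.20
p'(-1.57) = 10.37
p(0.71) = 1.23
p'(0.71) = -1.22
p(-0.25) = 0.05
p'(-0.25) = 3.66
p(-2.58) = -22.26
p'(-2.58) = 15.50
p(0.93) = 0.84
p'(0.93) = -2.33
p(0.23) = 1.23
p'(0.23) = 1.22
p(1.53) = -1.48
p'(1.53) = -5.38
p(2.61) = -10.25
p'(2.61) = -10.87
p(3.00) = -14.88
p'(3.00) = -12.85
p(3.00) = -14.88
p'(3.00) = -12.85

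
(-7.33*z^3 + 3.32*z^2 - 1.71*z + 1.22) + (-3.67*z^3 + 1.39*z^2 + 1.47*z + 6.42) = -11.0*z^3 + 4.71*z^2 - 0.24*z + 7.64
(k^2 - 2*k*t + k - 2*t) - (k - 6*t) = k^2 - 2*k*t + 4*t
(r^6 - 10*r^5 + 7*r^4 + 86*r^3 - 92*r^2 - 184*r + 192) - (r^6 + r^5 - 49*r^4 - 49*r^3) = -11*r^5 + 56*r^4 + 135*r^3 - 92*r^2 - 184*r + 192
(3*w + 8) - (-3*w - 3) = 6*w + 11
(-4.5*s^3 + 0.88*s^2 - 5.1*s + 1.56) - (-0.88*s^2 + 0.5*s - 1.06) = -4.5*s^3 + 1.76*s^2 - 5.6*s + 2.62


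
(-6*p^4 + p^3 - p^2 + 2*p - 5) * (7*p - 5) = -42*p^5 + 37*p^4 - 12*p^3 + 19*p^2 - 45*p + 25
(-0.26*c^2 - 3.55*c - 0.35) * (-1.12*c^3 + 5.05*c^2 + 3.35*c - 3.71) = 0.2912*c^5 + 2.663*c^4 - 18.4065*c^3 - 12.6954*c^2 + 11.998*c + 1.2985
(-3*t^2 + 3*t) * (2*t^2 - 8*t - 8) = -6*t^4 + 30*t^3 - 24*t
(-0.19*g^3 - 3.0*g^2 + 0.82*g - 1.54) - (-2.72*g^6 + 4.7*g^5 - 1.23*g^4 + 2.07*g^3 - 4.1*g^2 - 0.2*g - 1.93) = 2.72*g^6 - 4.7*g^5 + 1.23*g^4 - 2.26*g^3 + 1.1*g^2 + 1.02*g + 0.39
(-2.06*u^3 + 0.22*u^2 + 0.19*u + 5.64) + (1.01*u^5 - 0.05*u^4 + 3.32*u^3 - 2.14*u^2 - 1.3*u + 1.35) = 1.01*u^5 - 0.05*u^4 + 1.26*u^3 - 1.92*u^2 - 1.11*u + 6.99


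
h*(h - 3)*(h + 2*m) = h^3 + 2*h^2*m - 3*h^2 - 6*h*m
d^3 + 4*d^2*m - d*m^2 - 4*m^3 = (d - m)*(d + m)*(d + 4*m)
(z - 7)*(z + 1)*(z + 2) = z^3 - 4*z^2 - 19*z - 14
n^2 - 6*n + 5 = (n - 5)*(n - 1)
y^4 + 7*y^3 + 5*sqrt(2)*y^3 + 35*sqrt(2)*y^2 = y^2*(y + 7)*(y + 5*sqrt(2))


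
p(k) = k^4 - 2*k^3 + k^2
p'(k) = 4*k^3 - 6*k^2 + 2*k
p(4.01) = 145.69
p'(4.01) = 169.46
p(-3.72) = 308.30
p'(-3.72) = -296.39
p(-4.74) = 740.25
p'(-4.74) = -570.27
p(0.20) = 0.03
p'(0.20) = 0.19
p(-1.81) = 25.87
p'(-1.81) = -47.00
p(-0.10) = 0.01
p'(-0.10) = -0.26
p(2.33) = 9.60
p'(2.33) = 22.68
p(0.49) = 0.06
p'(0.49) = 0.01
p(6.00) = 900.00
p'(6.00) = 660.00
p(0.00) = 0.00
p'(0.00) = 0.00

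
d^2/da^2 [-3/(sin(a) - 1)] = 3*(sin(a) + 2)/(sin(a) - 1)^2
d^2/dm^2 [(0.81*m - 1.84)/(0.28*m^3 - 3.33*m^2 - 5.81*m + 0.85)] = (0.381024*m^5 - 6.262536*m^4 + 48.04929*m^3 - 106.774944*m^2 - 197.210442*m - 126.638318)/(0.021952*m^9 - 0.783216*m^8 + 7.948164*m^7 - 4.222653*m^6 - 169.679643*m^5 - 317.243424*m^4 - 96.844811*m^3 + 78.86028*m^2 - 12.593175*m + 0.614125)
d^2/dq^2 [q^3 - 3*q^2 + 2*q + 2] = 6*q - 6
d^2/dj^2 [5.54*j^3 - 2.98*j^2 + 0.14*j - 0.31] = 33.24*j - 5.96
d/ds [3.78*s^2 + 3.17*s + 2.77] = 7.56*s + 3.17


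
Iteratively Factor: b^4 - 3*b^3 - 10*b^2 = (b)*(b^3 - 3*b^2 - 10*b) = b*(b + 2)*(b^2 - 5*b) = b^2*(b + 2)*(b - 5)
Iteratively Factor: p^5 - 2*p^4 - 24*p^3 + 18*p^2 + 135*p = (p - 3)*(p^4 + p^3 - 21*p^2 - 45*p) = p*(p - 3)*(p^3 + p^2 - 21*p - 45) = p*(p - 3)*(p + 3)*(p^2 - 2*p - 15) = p*(p - 3)*(p + 3)^2*(p - 5)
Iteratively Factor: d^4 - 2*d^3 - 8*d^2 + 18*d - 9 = (d - 1)*(d^3 - d^2 - 9*d + 9) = (d - 3)*(d - 1)*(d^2 + 2*d - 3) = (d - 3)*(d - 1)^2*(d + 3)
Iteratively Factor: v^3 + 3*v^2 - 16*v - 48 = (v + 4)*(v^2 - v - 12) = (v + 3)*(v + 4)*(v - 4)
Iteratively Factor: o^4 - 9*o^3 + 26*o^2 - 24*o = (o - 2)*(o^3 - 7*o^2 + 12*o) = (o - 3)*(o - 2)*(o^2 - 4*o) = (o - 4)*(o - 3)*(o - 2)*(o)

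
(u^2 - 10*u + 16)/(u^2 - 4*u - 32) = (u - 2)/(u + 4)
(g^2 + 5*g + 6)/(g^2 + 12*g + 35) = (g^2 + 5*g + 6)/(g^2 + 12*g + 35)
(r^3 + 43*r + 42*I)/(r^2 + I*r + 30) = (r^2 - 6*I*r + 7)/(r - 5*I)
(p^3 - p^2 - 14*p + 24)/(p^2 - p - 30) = (-p^3 + p^2 + 14*p - 24)/(-p^2 + p + 30)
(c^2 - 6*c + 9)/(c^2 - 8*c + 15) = (c - 3)/(c - 5)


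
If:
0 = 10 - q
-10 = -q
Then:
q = 10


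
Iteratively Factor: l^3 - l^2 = (l)*(l^2 - l) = l^2*(l - 1)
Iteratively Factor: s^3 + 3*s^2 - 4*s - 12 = (s + 2)*(s^2 + s - 6) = (s + 2)*(s + 3)*(s - 2)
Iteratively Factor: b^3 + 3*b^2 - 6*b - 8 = (b + 4)*(b^2 - b - 2) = (b + 1)*(b + 4)*(b - 2)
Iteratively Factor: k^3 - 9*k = (k)*(k^2 - 9) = k*(k + 3)*(k - 3)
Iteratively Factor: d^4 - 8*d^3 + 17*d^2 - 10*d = (d - 2)*(d^3 - 6*d^2 + 5*d) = (d - 5)*(d - 2)*(d^2 - d) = (d - 5)*(d - 2)*(d - 1)*(d)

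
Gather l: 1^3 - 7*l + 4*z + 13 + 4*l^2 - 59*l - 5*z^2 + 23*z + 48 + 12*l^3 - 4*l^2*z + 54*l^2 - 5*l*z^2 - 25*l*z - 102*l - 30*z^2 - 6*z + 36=12*l^3 + l^2*(58 - 4*z) + l*(-5*z^2 - 25*z - 168) - 35*z^2 + 21*z + 98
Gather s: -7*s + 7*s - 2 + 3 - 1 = 0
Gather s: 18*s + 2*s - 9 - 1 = 20*s - 10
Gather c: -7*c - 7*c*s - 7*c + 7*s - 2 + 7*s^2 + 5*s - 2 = c*(-7*s - 14) + 7*s^2 + 12*s - 4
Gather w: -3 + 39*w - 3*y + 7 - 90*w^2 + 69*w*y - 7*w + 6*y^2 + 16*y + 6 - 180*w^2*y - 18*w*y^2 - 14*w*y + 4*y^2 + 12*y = w^2*(-180*y - 90) + w*(-18*y^2 + 55*y + 32) + 10*y^2 + 25*y + 10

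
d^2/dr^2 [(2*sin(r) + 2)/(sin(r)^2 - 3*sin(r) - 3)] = 2*(-sin(r)^5 - 7*sin(r)^4 - 7*sin(r)^3 - 6*sin(r)^2 + 6)/(sin(r)^2 - 3*sin(r) - 3)^3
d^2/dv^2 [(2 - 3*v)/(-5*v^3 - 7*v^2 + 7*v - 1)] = 2*(225*v^5 + 15*v^4 - 308*v^3 - 174*v^2 + 261*v - 63)/(125*v^9 + 525*v^8 + 210*v^7 - 1052*v^6 - 84*v^5 + 966*v^4 - 622*v^3 + 168*v^2 - 21*v + 1)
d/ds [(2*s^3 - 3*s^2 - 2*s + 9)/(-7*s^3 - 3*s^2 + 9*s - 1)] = (-27*s^4 + 8*s^3 + 150*s^2 + 60*s - 79)/(49*s^6 + 42*s^5 - 117*s^4 - 40*s^3 + 87*s^2 - 18*s + 1)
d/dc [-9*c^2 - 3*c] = -18*c - 3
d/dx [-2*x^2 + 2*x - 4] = 2 - 4*x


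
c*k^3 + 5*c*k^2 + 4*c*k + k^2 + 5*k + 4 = (k + 1)*(k + 4)*(c*k + 1)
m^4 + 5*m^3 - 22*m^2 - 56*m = m*(m - 4)*(m + 2)*(m + 7)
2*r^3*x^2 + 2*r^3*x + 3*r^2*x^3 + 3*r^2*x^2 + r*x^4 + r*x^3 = x*(r + x)*(2*r + x)*(r*x + r)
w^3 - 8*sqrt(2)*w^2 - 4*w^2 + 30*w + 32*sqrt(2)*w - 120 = (w - 4)*(w - 5*sqrt(2))*(w - 3*sqrt(2))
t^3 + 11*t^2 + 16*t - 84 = (t - 2)*(t + 6)*(t + 7)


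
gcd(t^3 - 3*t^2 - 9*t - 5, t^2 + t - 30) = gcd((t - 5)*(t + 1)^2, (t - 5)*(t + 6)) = t - 5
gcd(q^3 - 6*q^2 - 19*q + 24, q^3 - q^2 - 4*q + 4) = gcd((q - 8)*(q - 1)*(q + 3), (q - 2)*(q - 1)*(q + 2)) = q - 1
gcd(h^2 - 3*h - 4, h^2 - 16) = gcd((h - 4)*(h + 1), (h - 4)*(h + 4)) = h - 4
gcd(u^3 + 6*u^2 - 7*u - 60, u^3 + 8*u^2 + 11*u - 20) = u^2 + 9*u + 20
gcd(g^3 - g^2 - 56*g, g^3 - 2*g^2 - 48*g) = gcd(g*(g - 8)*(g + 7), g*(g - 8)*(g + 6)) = g^2 - 8*g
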